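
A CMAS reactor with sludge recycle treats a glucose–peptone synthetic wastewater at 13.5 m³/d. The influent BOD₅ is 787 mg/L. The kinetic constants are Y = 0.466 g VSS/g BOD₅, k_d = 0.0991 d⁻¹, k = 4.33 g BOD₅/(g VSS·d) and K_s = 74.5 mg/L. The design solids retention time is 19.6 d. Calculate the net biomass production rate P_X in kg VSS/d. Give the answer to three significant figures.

Effluent substrate depends only on kinetics and SRT: S = K_s(1 + k_d θ_c) / [θ_c(Yk − k_d) − 1] = 74.5 × (1 + 0.0991 × 19.6) / [19.6 × (0.466 × 4.33 − 0.0991) − 1] = 219.2 / 36.61 = 5.988 mg/L.
Correct the yield for decay: Y_obs = Y/(1 + k_d θ_c) = 0.466 / (1 + 0.0991 × 19.6) = 0.466 / 2.942 = 0.1584.
ΔS = 787 − 5.99 = 781.0 mg/L, so the substrate removal rate is 13.5 × 781.0/1000 = 10.54 kg BOD₅/d.
P_X = Y_obs · Q(S₀ − S) = 0.1584 × 10.54 = 1.670 kg VSS/d.

P_X ≈ 1.67 kg VSS/d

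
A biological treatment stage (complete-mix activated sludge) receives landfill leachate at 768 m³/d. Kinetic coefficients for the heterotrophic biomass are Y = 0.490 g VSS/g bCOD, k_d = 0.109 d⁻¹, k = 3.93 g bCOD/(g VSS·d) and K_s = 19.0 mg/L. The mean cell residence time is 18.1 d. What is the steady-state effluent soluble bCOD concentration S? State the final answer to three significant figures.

Effluent substrate depends only on kinetics and SRT: S = K_s(1 + k_d θ_c) / [θ_c(Yk − k_d) − 1] = 19.0 × (1 + 0.109 × 18.1) / [18.1 × (0.490 × 3.93 − 0.109) − 1] = 56.49 / 31.88 = 1.772 mg/L.

S ≈ 1.77 mg/L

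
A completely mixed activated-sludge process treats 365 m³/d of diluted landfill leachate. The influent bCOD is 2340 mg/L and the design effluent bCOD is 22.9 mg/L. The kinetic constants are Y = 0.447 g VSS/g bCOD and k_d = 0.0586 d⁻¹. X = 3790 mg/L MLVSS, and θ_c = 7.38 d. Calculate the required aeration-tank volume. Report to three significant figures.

V ≈ 514 m³

From the SRT design equation V = Y Q (S₀−S) θ_c / [X (1 + k_d θ_c)] = 0.447 × 365 × (2340 − 22.9) × 7.38 / [3790 × (1 + 0.0586 × 7.38)] = 2.79×10^6 / 5429 = 513.9 m³.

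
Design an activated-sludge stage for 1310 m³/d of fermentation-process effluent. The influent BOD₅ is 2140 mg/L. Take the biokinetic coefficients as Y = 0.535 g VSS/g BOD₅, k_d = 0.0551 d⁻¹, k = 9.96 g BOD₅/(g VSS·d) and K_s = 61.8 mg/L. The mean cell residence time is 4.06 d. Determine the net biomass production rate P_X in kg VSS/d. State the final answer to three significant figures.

From the Monod/SRT balance for a CMAS, S = K_s·(1+k_d θ_c)/[θ_c·(Y k − k_d) − 1] = 61.8 × (1 + 0.0551 × 4.06) / [4.06 × (0.535 × 9.96 − 0.0551) − 1] = 75.63 / 20.41 = 3.705 mg/L.
Observed yield with endogenous decay: Y_obs = Y / (1 + k_d·θ_c) = 0.535 / (1 + 0.0551 × 4.06) = 0.535 / 1.224 = 0.4372 g VSS/g BOD₅.
Q·(S₀ − S) = 1310 × (2140 − 3.71) × 10⁻³ = 2799 kg/d removed.
Biomass produced: P_X = Y_obs·Q·ΔS = 0.4372 × 2799 ≈ 1224 kg VSS/d.

P_X ≈ 1220 kg VSS/d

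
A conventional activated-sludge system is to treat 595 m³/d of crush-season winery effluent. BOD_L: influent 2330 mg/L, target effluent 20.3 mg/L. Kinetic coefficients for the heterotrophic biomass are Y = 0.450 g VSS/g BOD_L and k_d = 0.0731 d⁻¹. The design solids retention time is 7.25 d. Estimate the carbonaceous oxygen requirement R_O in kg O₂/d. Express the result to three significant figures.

Correct the yield for decay: Y_obs = Y/(1 + k_d θ_c) = 0.450 / (1 + 0.0731 × 7.25) = 0.450 / 1.530 = 0.2941.
Q·(S₀ − S) = 595 × (2330 − 20.3) × 10⁻³ = 1374 kg/d removed.
Net sludge production P_X = 0.2941 × 1374 = 404.2 kg VSS/d.
R_O = Q·(S₀ − S) − 1.42·P_X = 1374 − 1.42 × 404.2 = 800.3 kg O₂/d.

R_O ≈ 800 kg O₂/d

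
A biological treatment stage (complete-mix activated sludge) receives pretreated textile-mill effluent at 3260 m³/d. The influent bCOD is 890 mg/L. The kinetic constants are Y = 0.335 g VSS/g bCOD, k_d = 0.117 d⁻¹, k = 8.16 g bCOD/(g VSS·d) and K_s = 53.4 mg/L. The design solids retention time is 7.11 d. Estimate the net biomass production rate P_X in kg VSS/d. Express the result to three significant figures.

Effluent substrate depends only on kinetics and SRT: S = K_s(1 + k_d θ_c) / [θ_c(Yk − k_d) − 1] = 53.4 × (1 + 0.117 × 7.11) / [7.11 × (0.335 × 8.16 − 0.117) − 1] = 97.82 / 17.60 = 5.557 mg/L.
Correct the yield for decay: Y_obs = Y/(1 + k_d θ_c) = 0.335 / (1 + 0.117 × 7.11) = 0.335 / 1.832 = 0.1829.
Q·(S₀ − S) = 3260 × (890 − 5.56) × 10⁻³ = 2883 kg/d removed.
So the net sludge growth is P_X = 0.1829 × 2883 = 527.3 kg VSS/d.

P_X ≈ 527 kg VSS/d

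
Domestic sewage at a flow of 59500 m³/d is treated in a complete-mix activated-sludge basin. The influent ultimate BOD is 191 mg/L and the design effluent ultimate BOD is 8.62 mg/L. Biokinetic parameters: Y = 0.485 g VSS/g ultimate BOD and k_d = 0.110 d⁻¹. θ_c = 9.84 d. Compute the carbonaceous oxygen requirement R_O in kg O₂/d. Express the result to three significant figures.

R_O ≈ 7260 kg O₂/d

The observed yield is Y_obs = Y/(1 + k_d·θ_c) = 0.485 / (1 + 0.110 × 9.84) = 0.485 / 2.082 = 0.2329 g VSS per g ultimate BOD removed.
ΔS = 191 − 8.62 = 182.4 mg/L, so the substrate removal rate is 59500 × 182.4/1000 = 10852 kg ultimate BOD/d.
Biomass synthesised: P_X = Y_obs × 10852 = 2527 kg VSS/d.
R_O = Q·ΔS − 1.42 P_X = 10852 − 3589 = 7263 kg O₂/d.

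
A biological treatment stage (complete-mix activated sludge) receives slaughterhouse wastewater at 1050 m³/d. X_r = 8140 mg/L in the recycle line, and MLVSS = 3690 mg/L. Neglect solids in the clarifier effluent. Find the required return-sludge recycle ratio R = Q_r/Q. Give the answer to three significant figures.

R ≈ 0.829

Mass balance around the secondary clarifier (neglecting effluent solids): R = X / (X_r − X) = 3690 / (8140 − 3690) = 0.8292.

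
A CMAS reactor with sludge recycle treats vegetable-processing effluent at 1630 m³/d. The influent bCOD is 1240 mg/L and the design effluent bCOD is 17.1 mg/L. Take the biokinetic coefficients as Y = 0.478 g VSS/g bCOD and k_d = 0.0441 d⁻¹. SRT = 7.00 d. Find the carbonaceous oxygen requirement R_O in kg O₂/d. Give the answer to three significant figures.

Y_obs = Y / (1 + k_d θ_c) = 0.478 / (1 + 0.0441 × 7.00) = 0.478 / 1.309 = 0.3652.
Substrate removed = Q·(S₀ − S) = 1630 m³/d × (1240 − 17.1) g/m³ = 1.99×10^6 g/d = 1993 kg/d.
P_X = Y_obs·Q·(S₀ − S) = 0.3652 × 1993 = 728.1 kg VSS/d.
R_O = Q·ΔS − 1.42 P_X = 1993 − 1034 = 959.5 kg O₂/d.

R_O ≈ 959 kg O₂/d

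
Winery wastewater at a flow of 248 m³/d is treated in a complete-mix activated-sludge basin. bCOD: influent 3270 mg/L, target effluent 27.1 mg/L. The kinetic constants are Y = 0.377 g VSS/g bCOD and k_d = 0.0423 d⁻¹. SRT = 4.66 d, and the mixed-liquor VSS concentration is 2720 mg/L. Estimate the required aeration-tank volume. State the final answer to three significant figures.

From the SRT design equation V = Y Q (S₀−S) θ_c / [X (1 + k_d θ_c)] = 0.377 × 248 × (3270 − 27.1) × 4.66 / [2720 × (1 + 0.0423 × 4.66)] = 1.41×10^6 / 3256 = 433.9 m³.

V ≈ 434 m³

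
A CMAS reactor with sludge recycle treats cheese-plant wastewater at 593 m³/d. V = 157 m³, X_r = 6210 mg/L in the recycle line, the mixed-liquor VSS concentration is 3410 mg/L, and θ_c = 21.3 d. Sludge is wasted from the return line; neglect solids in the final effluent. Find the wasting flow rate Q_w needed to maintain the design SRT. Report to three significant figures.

Q_w ≈ 4.05 m³/d

Q_w = (V·X)/(θ_c X_r) = 157.0 × 3410 / (21.3 × 6210) = 4.047 m³/d.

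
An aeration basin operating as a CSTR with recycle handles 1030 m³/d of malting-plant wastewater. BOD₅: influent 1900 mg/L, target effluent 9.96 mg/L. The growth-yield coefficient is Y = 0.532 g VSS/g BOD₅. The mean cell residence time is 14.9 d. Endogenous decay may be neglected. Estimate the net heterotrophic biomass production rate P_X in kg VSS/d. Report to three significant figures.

No decay correction is needed, so Y_obs = Y = 0.532.
Mass of BOD₅ removed per day: Q(S₀ − S) = 1030 × 1890 g/m³ = 1947 kg/d.
Biomass produced: P_X = Y_obs·Q·ΔS = 0.5320 × 1947 ≈ 1036 kg VSS/d.

P_X ≈ 1040 kg VSS/d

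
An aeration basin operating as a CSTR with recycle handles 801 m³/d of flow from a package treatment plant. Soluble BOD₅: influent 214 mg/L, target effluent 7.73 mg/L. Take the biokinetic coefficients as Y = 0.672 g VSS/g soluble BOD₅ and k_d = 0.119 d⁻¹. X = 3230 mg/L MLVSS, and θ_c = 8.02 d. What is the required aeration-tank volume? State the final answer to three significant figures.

From the SRT design equation V = Y Q (S₀−S) θ_c / [X (1 + k_d θ_c)] = 0.672 × 801 × (214 − 7.73) × 8.02 / [3230 × (1 + 0.119 × 8.02)] = 8.9×10^5 / 6313 = 141.1 m³.

V ≈ 141 m³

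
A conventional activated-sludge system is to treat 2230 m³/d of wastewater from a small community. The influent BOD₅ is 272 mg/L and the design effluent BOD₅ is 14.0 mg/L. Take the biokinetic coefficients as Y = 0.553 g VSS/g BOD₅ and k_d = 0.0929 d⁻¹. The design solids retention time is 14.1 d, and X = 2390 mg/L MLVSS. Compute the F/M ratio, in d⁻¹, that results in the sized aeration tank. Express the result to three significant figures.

Steady-state biomass mass balance: V·X·(1 + k_d·θ_c) = Y·Q·(S₀ − S)·θ_c, so V = 0.553 × 2230 × (272 − 14.0) × 14.1 / [2390 × (1 + 0.0929 × 14.1)] = 4.49×10^6 / 5521 = 812.6 m³.
F/M = Q·S₀ / (V·X) = 2230 × 272 / (812.6 × 2390) = 0.3123 g BOD₅·(g VSS·d)⁻¹.

F/M ≈ 0.312 d⁻¹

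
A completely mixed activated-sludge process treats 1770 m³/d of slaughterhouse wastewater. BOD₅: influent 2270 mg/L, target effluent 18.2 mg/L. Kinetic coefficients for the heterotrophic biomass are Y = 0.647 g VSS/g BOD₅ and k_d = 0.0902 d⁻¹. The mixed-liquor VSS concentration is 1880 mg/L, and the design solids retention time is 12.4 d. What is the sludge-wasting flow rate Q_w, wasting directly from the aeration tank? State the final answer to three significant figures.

Q_w ≈ 647 m³/d

Rearranging the biomass balance for a CMAS with decay, V = Y·Q·ΔS·θ_c / [X·(1+k_d θ_c)] = 0.647 × 1770 × (2270 − 18.2) × 12.4 / [1880 × (1 + 0.0902 × 12.4)] = 3.2×10^7 / 3983 = 8029 m³.
Wasting from the aeration tank: Q_w = V / θ_c = 8029 / 12.4 = 647.5 m³/d.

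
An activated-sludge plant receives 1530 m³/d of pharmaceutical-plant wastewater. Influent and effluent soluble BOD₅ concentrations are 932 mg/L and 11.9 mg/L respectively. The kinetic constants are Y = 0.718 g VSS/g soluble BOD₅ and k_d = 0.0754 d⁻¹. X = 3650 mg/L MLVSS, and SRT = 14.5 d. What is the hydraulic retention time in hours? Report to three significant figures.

τ ≈ 30.1 h

From the SRT design equation V = Y Q (S₀−S) θ_c / [X (1 + k_d θ_c)] = 0.718 × 1530 × (932 − 11.9) × 14.5 / [3650 × (1 + 0.0754 × 14.5)] = 1.47×10^7 / 7641 = 1918 m³.
Hydraulic retention time τ = V/Q = 1918 / 1530 = 1.254 d = 30.09 h.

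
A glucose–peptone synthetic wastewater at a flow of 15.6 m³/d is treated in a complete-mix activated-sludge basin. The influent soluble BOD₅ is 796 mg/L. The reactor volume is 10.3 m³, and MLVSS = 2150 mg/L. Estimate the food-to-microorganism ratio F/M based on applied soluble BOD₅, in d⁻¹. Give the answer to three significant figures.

F/M ≈ 0.561 d⁻¹

F/M = Q·S₀ / (V·X) = 15.6 × 796 / (10.30 × 2150) = 0.5607 g soluble BOD₅·(g VSS·d)⁻¹.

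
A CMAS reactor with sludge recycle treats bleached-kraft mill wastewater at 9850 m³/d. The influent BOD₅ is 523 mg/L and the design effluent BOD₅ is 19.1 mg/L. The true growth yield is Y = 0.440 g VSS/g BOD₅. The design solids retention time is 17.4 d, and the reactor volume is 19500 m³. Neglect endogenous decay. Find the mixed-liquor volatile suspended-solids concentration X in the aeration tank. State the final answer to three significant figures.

X ≈ 1950 mg/L

Without decay, X = Y Q (S₀−S) θ_c / V = 0.440 × 9850 × (523 − 19.1) × 17.4 / 19500 = 1949 mg/L.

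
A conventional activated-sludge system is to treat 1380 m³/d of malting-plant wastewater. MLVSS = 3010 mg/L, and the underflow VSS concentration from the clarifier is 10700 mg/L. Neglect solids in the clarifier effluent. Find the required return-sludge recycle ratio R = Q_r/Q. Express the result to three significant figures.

Solids balance on the clarifier gives (1+R)X = R·X_r, so R = X/(X_r − X) = 3010 / (10700 − 3010) = 0.3914.

R ≈ 0.391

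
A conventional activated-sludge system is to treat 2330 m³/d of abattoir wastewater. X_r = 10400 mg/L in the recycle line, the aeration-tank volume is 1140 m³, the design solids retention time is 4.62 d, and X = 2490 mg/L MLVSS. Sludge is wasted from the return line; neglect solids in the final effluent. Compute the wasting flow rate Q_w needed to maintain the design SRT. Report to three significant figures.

Q_w ≈ 59.1 m³/d

θ_c = V·X/(Q_w·X_r) when wasting from the recycle, so Q_w = V·X/(θ_c·X_r) = 1140 × 2490 / (4.62 × 10400) = 59.08 m³/d.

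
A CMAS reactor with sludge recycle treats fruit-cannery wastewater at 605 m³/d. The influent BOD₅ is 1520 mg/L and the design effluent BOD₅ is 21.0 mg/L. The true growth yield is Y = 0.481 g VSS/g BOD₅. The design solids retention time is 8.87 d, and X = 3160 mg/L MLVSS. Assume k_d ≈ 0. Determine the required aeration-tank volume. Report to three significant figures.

With k_d = 0 the design equation reduces to V = Y Q (S₀−S) θ_c / X = 0.481 × 605 × (1520 − 21.0) × 8.87 / 3160 = 1224 m³.

V ≈ 1220 m³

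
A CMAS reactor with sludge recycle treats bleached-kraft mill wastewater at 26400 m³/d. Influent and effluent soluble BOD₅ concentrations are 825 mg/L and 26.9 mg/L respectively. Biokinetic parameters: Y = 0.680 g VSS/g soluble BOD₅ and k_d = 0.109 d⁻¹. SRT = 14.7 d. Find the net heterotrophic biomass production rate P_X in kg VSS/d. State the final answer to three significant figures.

Y_obs = Y / (1 + k_d θ_c) = 0.680 / (1 + 0.109 × 14.7) = 0.680 / 2.602 = 0.2613.
Mass of soluble BOD₅ removed per day: Q(S₀ − S) = 26400 × 798.1 g/m³ = 21070 kg/d.
Net biomass production P_X = Y_obs × Q·(S₀ − S) = 0.2613 × 21070 = 5506 kg VSS/d.

P_X ≈ 5510 kg VSS/d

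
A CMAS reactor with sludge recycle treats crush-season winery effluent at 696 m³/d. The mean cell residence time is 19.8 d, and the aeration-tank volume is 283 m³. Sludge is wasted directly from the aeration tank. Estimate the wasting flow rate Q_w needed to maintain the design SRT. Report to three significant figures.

Q_w ≈ 14.3 m³/d

Wasting from the aeration tank: Q_w = V / θ_c = 283.0 / 19.8 = 14.29 m³/d.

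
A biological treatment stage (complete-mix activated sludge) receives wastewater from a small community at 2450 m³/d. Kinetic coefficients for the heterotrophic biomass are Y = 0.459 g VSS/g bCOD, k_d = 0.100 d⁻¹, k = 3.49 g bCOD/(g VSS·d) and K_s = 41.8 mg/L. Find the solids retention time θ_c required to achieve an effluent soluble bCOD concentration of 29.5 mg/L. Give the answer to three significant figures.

θ_c ≈ 1.78 d

At the target effluent, Y k S/(K_s+S) = 0.459×3.49×29.5/71.30 = 0.6628 d⁻¹.
θ_c = 1/(μ − k_d) = 1/(0.6628 − 0.100) = 1/0.5628 = 1.777 d.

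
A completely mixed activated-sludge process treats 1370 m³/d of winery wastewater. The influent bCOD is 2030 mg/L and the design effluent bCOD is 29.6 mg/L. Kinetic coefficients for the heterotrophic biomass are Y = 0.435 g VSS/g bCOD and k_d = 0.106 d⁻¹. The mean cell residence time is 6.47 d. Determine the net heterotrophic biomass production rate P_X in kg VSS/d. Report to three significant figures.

P_X ≈ 707 kg VSS/d

Observed yield with endogenous decay: Y_obs = Y / (1 + k_d·θ_c) = 0.435 / (1 + 0.106 × 6.47) = 0.435 / 1.686 = 0.2580 g VSS/g bCOD.
ΔS = 2030 − 29.6 = 2000 mg/L, so the substrate removal rate is 1370 × 2000/1000 = 2741 kg bCOD/d.
So the net sludge growth is P_X = 0.2580 × 2741 = 707.2 kg VSS/d.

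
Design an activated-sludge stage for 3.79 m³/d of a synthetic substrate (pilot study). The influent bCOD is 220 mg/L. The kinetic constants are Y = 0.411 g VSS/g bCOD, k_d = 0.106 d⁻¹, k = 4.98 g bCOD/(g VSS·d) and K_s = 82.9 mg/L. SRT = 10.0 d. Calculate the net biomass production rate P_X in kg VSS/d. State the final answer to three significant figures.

P_X ≈ 0.159 kg VSS/d

For a completely mixed reactor with recycle the Lawrence–McCarty relation gives S = K_s·(1 + k_d·θ_c) / [θ_c·(Y·k − k_d) − 1] = 82.9 × (1 + 0.106 × 10.0) / [10.0 × (0.411 × 4.98 − 0.106) − 1] = 170.8 / 18.41 = 9.277 mg/L.
Y_obs = Y / (1 + k_d θ_c) = 0.411 / (1 + 0.106 × 10.0) = 0.411 / 2.060 = 0.1995.
Substrate removed = Q·(S₀ − S) = 3.79 m³/d × (220 − 9.28) g/m³ = 7.99×10^2 g/d = 0.7986 kg/d.
P_X = Y_obs · Q(S₀ − S) = 0.1995 × 0.7986 = 0.1593 kg VSS/d.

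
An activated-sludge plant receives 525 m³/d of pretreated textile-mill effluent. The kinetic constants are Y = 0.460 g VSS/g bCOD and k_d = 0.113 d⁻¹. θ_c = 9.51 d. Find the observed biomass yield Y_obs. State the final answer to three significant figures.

Y_obs ≈ 0.222 g VSS/g bCOD

Y_obs = Y / (1 + k_d θ_c) = 0.460 / (1 + 0.113 × 9.51) = 0.460 / 2.075 = 0.2217.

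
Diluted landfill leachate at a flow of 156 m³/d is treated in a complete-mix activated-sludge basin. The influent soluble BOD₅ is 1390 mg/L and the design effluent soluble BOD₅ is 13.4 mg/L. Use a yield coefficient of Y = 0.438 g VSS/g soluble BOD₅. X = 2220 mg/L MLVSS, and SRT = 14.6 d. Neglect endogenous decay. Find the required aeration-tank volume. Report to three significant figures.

V ≈ 619 m³

Biomass mass balance (decay neglected): V·X = Y·Q·(S₀ − S)·θ_c, so V = 0.438 × 156 × (1390 − 13.4) × 14.6 / 2220 = 618.6 m³.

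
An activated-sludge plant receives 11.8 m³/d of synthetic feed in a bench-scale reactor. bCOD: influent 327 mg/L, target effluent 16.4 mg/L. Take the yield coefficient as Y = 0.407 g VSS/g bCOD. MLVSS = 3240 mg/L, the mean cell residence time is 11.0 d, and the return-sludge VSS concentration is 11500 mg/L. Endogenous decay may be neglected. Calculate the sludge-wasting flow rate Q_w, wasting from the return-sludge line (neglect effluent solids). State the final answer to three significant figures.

Q_w ≈ 0.130 m³/d

With k_d = 0 the design equation reduces to V = Y Q (S₀−S) θ_c / X = 0.407 × 11.8 × (327 − 16.4) × 11.0 / 3240 = 5.064 m³.
Q_w = (V·X)/(θ_c X_r) = 5.064 × 3240 / (11.0 × 11500) = 0.1297 m³/d.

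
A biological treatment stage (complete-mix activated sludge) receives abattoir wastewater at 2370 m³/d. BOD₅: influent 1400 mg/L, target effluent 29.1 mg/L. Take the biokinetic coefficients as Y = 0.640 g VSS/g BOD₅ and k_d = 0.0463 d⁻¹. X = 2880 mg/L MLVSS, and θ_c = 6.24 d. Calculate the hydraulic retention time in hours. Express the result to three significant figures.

Steady-state biomass mass balance: V·X·(1 + k_d·θ_c) = Y·Q·(S₀ − S)·θ_c, so V = 0.640 × 2370 × (1400 − 29.1) × 6.24 / [2880 × (1 + 0.0463 × 6.24)] = 1.3×10^7 / 3712 = 3495 m³.
Hydraulic retention time τ = V/Q = 3495 / 2370 = 1.475 d = 35.40 h.

τ ≈ 35.4 h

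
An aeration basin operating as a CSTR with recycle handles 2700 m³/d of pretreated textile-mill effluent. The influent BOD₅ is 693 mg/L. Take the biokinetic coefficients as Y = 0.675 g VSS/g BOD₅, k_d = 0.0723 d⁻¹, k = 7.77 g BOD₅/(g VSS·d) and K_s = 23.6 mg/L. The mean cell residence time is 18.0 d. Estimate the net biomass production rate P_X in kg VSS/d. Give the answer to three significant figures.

P_X ≈ 548 kg VSS/d

For a completely mixed reactor with recycle the Lawrence–McCarty relation gives S = K_s·(1 + k_d·θ_c) / [θ_c·(Y·k − k_d) − 1] = 23.6 × (1 + 0.0723 × 18.0) / [18.0 × (0.675 × 7.77 − 0.0723) − 1] = 54.31 / 92.10 = 0.5897 mg/L.
Observed yield with endogenous decay: Y_obs = Y / (1 + k_d·θ_c) = 0.675 / (1 + 0.0723 × 18.0) = 0.675 / 2.301 = 0.2933 g VSS/g BOD₅.
ΔS = 693 − 0.590 = 692.4 mg/L, so the substrate removal rate is 2700 × 692.4/1000 = 1870 kg BOD₅/d.
Net biomass production P_X = Y_obs × Q·(S₀ − S) = 0.2933 × 1870 = 548.3 kg VSS/d.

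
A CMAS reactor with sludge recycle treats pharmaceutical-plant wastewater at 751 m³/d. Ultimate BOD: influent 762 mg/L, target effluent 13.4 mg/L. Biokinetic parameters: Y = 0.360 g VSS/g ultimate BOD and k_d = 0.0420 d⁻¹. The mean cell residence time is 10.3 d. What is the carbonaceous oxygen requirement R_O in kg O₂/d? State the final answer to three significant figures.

R_O ≈ 362 kg O₂/d

Correct the yield for decay: Y_obs = Y/(1 + k_d θ_c) = 0.360 / (1 + 0.0420 × 10.3) = 0.360 / 1.433 = 0.2513.
Mass of ultimate BOD removed per day: Q(S₀ − S) = 751 × 748.6 g/m³ = 562.2 kg/d.
Biomass synthesised: P_X = Y_obs × 562.2 = 141.3 kg VSS/d.
Carbonaceous O₂ demand = substrate oxidised − cell-mass equivalent = 562.2 − 1.42 × 141.3 = 361.6 kg O₂/d.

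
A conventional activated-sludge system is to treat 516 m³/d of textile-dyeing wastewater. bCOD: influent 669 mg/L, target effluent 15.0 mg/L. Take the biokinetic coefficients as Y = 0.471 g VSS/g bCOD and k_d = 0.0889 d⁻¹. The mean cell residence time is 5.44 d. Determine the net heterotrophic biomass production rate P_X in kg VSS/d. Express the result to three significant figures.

Observed yield with endogenous decay: Y_obs = Y / (1 + k_d·θ_c) = 0.471 / (1 + 0.0889 × 5.44) = 0.471 / 1.484 = 0.3175 g VSS/g bCOD.
Substrate removed = Q·(S₀ − S) = 516 m³/d × (669 − 15.0) g/m³ = 3.37×10^5 g/d = 337.5 kg/d.
P_X = Y_obs · Q(S₀ − S) = 0.3175 × 337.5 = 107.1 kg VSS/d.

P_X ≈ 107 kg VSS/d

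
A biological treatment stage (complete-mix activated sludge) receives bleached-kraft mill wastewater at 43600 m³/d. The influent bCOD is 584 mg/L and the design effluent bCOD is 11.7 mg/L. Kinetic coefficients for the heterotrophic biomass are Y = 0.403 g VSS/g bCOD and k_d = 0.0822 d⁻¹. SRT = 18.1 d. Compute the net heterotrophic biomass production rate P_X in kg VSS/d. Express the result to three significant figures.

Y_obs = Y / (1 + k_d θ_c) = 0.403 / (1 + 0.0822 × 18.1) = 0.403 / 2.488 = 0.1620.
Q·(S₀ − S) = 43600 × (584 − 11.7) × 10⁻³ = 24952 kg/d removed.
So the net sludge growth is P_X = 0.1620 × 24952 = 4042 kg VSS/d.

P_X ≈ 4040 kg VSS/d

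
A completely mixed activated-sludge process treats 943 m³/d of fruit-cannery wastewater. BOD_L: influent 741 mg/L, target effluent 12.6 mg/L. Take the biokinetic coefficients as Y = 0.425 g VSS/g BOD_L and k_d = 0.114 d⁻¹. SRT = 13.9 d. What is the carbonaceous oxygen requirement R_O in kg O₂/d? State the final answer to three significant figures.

Observed yield with endogenous decay: Y_obs = Y / (1 + k_d·θ_c) = 0.425 / (1 + 0.114 × 13.9) = 0.425 / 2.585 = 0.1644 g VSS/g BOD_L.
ΔS = 741 − 12.6 = 728.4 mg/L, so the substrate removal rate is 943 × 728.4/1000 = 686.9 kg BOD_L/d.
P_X = Y_obs·Q·(S₀ − S) = 0.1644 × 686.9 = 112.9 kg VSS/d.
R_O = Q·ΔS − 1.42 P_X = 686.9 − 160.4 = 526.5 kg O₂/d.

R_O ≈ 526 kg O₂/d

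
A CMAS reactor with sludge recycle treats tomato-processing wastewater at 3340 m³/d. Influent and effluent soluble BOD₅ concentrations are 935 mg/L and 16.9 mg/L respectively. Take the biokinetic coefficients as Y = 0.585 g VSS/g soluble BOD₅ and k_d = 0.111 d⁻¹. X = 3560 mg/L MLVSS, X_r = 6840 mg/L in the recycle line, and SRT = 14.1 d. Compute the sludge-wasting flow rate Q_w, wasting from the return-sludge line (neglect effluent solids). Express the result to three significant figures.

Rearranging the biomass balance for a CMAS with decay, V = Y·Q·ΔS·θ_c / [X·(1+k_d θ_c)] = 0.585 × 3340 × (935 − 16.9) × 14.1 / [3560 × (1 + 0.111 × 14.1)] = 2.53×10^7 / 9132 = 2770 m³.
Q_w = (V·X)/(θ_c X_r) = 2770 × 3560 / (14.1 × 6840) = 102.2 m³/d.

Q_w ≈ 102 m³/d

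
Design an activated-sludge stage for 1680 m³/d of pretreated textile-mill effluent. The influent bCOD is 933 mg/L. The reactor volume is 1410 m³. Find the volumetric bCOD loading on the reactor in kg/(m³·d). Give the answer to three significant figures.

L_v = Q S₀ / V = 1680 × 933 × 10⁻³ / 1410 = 1.112 kg/(m³·d).

L_v ≈ 1.11 kg bCOD/(m³·d)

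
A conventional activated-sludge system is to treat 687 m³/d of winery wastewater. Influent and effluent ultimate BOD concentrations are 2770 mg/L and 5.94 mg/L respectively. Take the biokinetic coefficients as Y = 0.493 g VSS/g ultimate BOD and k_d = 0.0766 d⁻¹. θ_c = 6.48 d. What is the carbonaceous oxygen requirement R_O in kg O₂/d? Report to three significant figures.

Correct the yield for decay: Y_obs = Y/(1 + k_d θ_c) = 0.493 / (1 + 0.0766 × 6.48) = 0.493 / 1.496 = 0.3295.
Mass of ultimate BOD removed per day: Q(S₀ − S) = 687 × 2764 g/m³ = 1899 kg/d.
P_X = Y_obs·Q·(S₀ − S) = 0.3295 × 1899 = 625.6 kg VSS/d.
R_O = Q·(S₀ − S) − 1.42·P_X = 1899 − 1.42 × 625.6 = 1011 kg O₂/d.

R_O ≈ 1010 kg O₂/d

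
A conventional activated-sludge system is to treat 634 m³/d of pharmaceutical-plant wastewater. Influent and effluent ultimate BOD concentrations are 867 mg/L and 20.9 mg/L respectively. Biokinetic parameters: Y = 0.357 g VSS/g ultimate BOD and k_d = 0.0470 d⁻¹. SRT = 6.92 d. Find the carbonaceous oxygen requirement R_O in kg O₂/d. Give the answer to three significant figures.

Y_obs = Y / (1 + k_d θ_c) = 0.357 / (1 + 0.0470 × 6.92) = 0.357 / 1.325 = 0.2694.
Substrate removed = Q·(S₀ − S) = 634 m³/d × (867 − 20.9) g/m³ = 5.36×10^5 g/d = 536.4 kg/d.
Net sludge production P_X = 0.2694 × 536.4 = 144.5 kg VSS/d.
R_O = Q·(S₀ − S) − 1.42·P_X = 536.4 − 1.42 × 144.5 = 331.2 kg O₂/d.

R_O ≈ 331 kg O₂/d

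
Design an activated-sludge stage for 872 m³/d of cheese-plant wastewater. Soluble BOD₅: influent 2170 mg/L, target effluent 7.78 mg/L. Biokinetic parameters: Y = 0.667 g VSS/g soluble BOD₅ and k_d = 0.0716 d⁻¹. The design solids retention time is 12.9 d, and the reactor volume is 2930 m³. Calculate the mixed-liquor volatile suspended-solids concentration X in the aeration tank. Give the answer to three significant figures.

X ≈ 2880 mg/L

From V·X·(1 + k_d·θ_c) = Y·Q·(S₀ − S)·θ_c: X = 0.667 × 872 × (2170 − 7.78) × 12.9 / [2930 × (1 + 0.0716 × 12.9)] = 2878 mg/L.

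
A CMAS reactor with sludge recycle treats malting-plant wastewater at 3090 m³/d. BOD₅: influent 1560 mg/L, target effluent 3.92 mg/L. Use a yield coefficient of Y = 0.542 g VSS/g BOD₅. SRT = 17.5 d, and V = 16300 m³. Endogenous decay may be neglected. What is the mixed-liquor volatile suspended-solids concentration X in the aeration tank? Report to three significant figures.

X ≈ 2800 mg/L

From V·X = Y·Q·(S₀ − S)·θ_c (decay neglected): X = 0.542 × 3090 × (1560 − 3.92) × 17.5 / 16300 = 2798 mg/L.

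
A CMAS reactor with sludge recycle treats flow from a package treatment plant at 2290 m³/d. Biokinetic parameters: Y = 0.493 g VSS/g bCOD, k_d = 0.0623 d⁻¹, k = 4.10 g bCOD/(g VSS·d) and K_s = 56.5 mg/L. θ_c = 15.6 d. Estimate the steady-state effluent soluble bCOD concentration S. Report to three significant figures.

Effluent substrate depends only on kinetics and SRT: S = K_s(1 + k_d θ_c) / [θ_c(Yk − k_d) − 1] = 56.5 × (1 + 0.0623 × 15.6) / [15.6 × (0.493 × 4.10 − 0.0623) − 1] = 111.4 / 29.56 = 3.769 mg/L.

S ≈ 3.77 mg/L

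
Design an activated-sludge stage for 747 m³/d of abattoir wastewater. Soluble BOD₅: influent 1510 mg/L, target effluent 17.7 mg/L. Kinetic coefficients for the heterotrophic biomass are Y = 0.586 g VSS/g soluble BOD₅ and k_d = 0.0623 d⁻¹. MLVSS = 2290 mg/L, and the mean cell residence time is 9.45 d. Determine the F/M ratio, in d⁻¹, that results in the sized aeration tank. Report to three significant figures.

F/M ≈ 0.290 d⁻¹

Steady-state biomass mass balance: V·X·(1 + k_d·θ_c) = Y·Q·(S₀ − S)·θ_c, so V = 0.586 × 747 × (1510 − 17.7) × 9.45 / [2290 × (1 + 0.0623 × 9.45)] = 6.17×10^6 / 3638 = 1697 m³.
Food-to-microorganism ratio F/M = Q S₀ / (V X) = 747 × 1510 / (1697 × 2290) = 0.2903 d⁻¹.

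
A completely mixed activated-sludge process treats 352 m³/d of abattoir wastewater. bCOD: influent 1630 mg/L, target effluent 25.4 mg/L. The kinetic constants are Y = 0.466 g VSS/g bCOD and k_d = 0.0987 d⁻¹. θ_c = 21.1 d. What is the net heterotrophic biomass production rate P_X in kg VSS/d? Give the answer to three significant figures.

P_X ≈ 85.4 kg VSS/d

Observed yield with endogenous decay: Y_obs = Y / (1 + k_d·θ_c) = 0.466 / (1 + 0.0987 × 21.1) = 0.466 / 3.083 = 0.1512 g VSS/g bCOD.
Substrate removed = Q·(S₀ − S) = 352 m³/d × (1630 − 25.4) g/m³ = 5.65×10^5 g/d = 564.8 kg/d.
Biomass produced: P_X = Y_obs·Q·ΔS = 0.1512 × 564.8 ≈ 85.39 kg VSS/d.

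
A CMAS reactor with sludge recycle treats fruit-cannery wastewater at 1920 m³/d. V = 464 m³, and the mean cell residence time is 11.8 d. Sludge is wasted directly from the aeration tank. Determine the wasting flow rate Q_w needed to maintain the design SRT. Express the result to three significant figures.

Wasting from the aeration tank: Q_w = V / θ_c = 464.0 / 11.8 = 39.32 m³/d.

Q_w ≈ 39.3 m³/d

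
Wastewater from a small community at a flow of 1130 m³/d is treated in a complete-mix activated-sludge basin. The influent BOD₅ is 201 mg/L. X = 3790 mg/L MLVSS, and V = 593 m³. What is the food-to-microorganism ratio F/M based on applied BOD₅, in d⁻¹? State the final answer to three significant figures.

F/M = applied load / biomass = Q·S₀/(V·X) = 1130 × 201 / (593.0 × 3790) = 0.1011 d⁻¹.

F/M ≈ 0.101 d⁻¹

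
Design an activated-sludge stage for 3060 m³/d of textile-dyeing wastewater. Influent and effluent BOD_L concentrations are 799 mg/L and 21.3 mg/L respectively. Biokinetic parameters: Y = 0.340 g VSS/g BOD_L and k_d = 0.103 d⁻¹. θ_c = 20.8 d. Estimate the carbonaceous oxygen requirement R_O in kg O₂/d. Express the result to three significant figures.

R_O ≈ 2010 kg O₂/d

The observed yield is Y_obs = Y/(1 + k_d·θ_c) = 0.340 / (1 + 0.103 × 20.8) = 0.340 / 3.142 = 0.1082 g VSS per g BOD_L removed.
Mass of BOD_L removed per day: Q(S₀ − S) = 3060 × 777.7 g/m³ = 2380 kg/d.
Biomass synthesised: P_X = Y_obs × 2380 = 257.5 kg VSS/d.
R_O = Q·(S₀ − S) − 1.42·P_X = 2380 − 1.42 × 257.5 = 2014 kg O₂/d.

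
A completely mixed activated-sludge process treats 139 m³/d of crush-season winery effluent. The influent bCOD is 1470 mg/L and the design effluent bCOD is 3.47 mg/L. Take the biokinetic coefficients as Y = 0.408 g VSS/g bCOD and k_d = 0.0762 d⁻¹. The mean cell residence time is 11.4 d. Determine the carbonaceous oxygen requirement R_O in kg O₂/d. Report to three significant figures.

R_O ≈ 141 kg O₂/d

Correct the yield for decay: Y_obs = Y/(1 + k_d θ_c) = 0.408 / (1 + 0.0762 × 11.4) = 0.408 / 1.869 = 0.2183.
ΔS = 1470 − 3.47 = 1467 mg/L, so the substrate removal rate is 139 × 1467/1000 = 203.8 kg bCOD/d.
P_X = Y_obs·Q·(S₀ − S) = 0.2183 × 203.8 = 44.51 kg VSS/d.
R_O = Q·ΔS − 1.42 P_X = 203.8 − 63.20 = 140.6 kg O₂/d.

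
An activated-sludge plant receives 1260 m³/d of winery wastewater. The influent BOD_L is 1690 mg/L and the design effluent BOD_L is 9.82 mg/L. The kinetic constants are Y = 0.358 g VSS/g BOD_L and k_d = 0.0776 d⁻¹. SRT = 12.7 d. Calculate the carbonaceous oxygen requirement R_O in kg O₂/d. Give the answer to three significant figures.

R_O ≈ 1570 kg O₂/d

Observed yield with endogenous decay: Y_obs = Y / (1 + k_d·θ_c) = 0.358 / (1 + 0.0776 × 12.7) = 0.358 / 1.986 = 0.1803 g VSS/g BOD_L.
Substrate removed = Q·(S₀ − S) = 1260 m³/d × (1690 − 9.82) g/m³ = 2.12×10^6 g/d = 2117 kg/d.
Biomass synthesised: P_X = Y_obs × 2117 = 381.7 kg VSS/d.
R_O = Q·(S₀ − S) − 1.42·P_X = 2117 − 1.42 × 381.7 = 1575 kg O₂/d.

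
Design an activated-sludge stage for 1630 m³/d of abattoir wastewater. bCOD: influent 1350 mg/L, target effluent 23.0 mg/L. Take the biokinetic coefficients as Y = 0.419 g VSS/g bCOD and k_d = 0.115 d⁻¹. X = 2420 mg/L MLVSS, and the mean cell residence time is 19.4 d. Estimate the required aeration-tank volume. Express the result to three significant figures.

Steady-state biomass mass balance: V·X·(1 + k_d·θ_c) = Y·Q·(S₀ − S)·θ_c, so V = 0.419 × 1630 × (1350 − 23.0) × 19.4 / [2420 × (1 + 0.115 × 19.4)] = 1.76×10^7 / 7819 = 2249 m³.

V ≈ 2250 m³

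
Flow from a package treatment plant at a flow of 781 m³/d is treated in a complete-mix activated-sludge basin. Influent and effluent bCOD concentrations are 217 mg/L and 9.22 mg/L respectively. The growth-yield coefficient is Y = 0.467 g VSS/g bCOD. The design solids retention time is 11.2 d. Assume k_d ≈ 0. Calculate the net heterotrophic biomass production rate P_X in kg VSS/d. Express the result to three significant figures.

P_X ≈ 75.8 kg VSS/d

With endogenous decay neglected, the observed yield equals the true yield: Y_obs = Y = 0.467 g VSS/g bCOD.
Mass of bCOD removed per day: Q(S₀ − S) = 781 × 207.8 g/m³ = 162.3 kg/d.
So the net sludge growth is P_X = 0.4670 × 162.3 = 75.78 kg VSS/d.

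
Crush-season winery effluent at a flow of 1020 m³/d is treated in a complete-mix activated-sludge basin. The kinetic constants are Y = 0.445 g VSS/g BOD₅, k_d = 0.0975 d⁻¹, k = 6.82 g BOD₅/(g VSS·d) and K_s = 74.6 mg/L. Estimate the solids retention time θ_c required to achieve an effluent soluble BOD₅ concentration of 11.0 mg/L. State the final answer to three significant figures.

At the target effluent, Y k S/(K_s+S) = 0.445×6.82×11.0/85.60 = 0.3900 d⁻¹.
Then 1/θ_c = μ − k_d = 0.3900 − 0.0975 = 0.2925 d⁻¹, giving θ_c = 3.419 d.

θ_c ≈ 3.42 d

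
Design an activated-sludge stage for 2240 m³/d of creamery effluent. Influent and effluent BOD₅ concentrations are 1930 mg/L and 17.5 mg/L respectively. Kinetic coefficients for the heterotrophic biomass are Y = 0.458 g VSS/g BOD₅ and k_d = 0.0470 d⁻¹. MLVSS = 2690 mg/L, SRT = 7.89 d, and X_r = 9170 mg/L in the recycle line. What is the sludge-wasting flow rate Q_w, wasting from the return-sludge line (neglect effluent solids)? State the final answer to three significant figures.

Q_w ≈ 156 m³/d

Steady-state biomass mass balance: V·X·(1 + k_d·θ_c) = Y·Q·(S₀ − S)·θ_c, so V = 0.458 × 2240 × (1930 − 17.5) × 7.89 / [2690 × (1 + 0.0470 × 7.89)] = 1.55×10^7 / 3688 = 4198 m³.
θ_c = V·X/(Q_w·X_r) when wasting from the recycle, so Q_w = V·X/(θ_c·X_r) = 4198 × 2690 / (7.89 × 9170) = 156.1 m³/d.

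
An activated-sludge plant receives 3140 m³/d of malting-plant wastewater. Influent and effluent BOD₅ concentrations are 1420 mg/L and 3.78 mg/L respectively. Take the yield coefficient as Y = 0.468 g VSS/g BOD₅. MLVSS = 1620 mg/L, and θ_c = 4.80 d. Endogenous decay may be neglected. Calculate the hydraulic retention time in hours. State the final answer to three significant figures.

τ ≈ 47.1 h

With k_d = 0 the design equation reduces to V = Y Q (S₀−S) θ_c / X = 0.468 × 3140 × (1420 − 3.78) × 4.80 / 1620 = 6166 m³.
τ = V/Q = 6166/3140 = 1.964 d, or 47.13 h.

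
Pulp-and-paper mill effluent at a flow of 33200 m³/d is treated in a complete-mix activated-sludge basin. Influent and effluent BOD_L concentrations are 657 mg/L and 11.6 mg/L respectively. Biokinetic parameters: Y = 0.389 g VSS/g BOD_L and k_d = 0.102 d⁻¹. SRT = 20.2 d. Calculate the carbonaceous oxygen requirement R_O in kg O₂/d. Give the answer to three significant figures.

R_O ≈ 17600 kg O₂/d

Correct the yield for decay: Y_obs = Y/(1 + k_d θ_c) = 0.389 / (1 + 0.102 × 20.2) = 0.389 / 3.060 = 0.1271.
Q·(S₀ − S) = 33200 × (657 − 11.6) × 10⁻³ = 21427 kg/d removed.
Biomass synthesised: P_X = Y_obs × 21427 = 2724 kg VSS/d.
R_O = Q·(S₀ − S) − 1.42·P_X = 21427 − 1.42 × 2724 = 17560 kg O₂/d.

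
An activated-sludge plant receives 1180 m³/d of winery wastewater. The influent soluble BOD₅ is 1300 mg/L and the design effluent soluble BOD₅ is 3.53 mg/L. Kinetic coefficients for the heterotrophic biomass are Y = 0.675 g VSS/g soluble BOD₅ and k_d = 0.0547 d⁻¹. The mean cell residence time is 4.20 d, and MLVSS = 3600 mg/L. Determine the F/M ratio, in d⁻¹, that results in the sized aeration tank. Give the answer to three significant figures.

Steady-state biomass mass balance: V·X·(1 + k_d·θ_c) = Y·Q·(S₀ − S)·θ_c, so V = 0.675 × 1180 × (1300 − 3.53) × 4.20 / [3600 × (1 + 0.0547 × 4.20)] = 4.34×10^6 / 4427 = 979.7 m³.
F/M = applied load / biomass = Q·S₀/(V·X) = 1180 × 1300 / (979.7 × 3600) = 0.4350 d⁻¹.

F/M ≈ 0.435 d⁻¹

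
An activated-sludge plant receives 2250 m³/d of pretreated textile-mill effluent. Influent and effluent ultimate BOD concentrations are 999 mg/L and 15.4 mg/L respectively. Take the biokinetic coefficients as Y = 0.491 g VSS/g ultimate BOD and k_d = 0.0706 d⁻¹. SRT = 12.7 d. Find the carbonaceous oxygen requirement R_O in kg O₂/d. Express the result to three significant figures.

Y_obs = Y / (1 + k_d θ_c) = 0.491 / (1 + 0.0706 × 12.7) = 0.491 / 1.897 = 0.2589.
Q·(S₀ − S) = 2250 × (999 − 15.4) × 10⁻³ = 2213 kg/d removed.
Net sludge production P_X = 0.2589 × 2213 = 572.9 kg VSS/d.
R_O = Q·ΔS − 1.42 P_X = 2213 − 813.6 = 1400 kg O₂/d.

R_O ≈ 1400 kg O₂/d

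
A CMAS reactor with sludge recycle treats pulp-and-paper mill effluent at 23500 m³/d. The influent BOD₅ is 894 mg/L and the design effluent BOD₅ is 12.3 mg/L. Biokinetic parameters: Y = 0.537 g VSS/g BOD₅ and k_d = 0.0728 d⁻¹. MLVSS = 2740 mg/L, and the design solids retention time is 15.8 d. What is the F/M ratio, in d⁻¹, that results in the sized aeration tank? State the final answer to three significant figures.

F/M ≈ 0.257 d⁻¹

Steady-state biomass mass balance: V·X·(1 + k_d·θ_c) = Y·Q·(S₀ − S)·θ_c, so V = 0.537 × 23500 × (894 − 12.3) × 15.8 / [2740 × (1 + 0.0728 × 15.8)] = 1.76×10^8 / 5892 = 29839 m³.
Food-to-microorganism ratio F/M = Q S₀ / (V X) = 23500 × 894 / (29839 × 2740) = 0.2570 d⁻¹.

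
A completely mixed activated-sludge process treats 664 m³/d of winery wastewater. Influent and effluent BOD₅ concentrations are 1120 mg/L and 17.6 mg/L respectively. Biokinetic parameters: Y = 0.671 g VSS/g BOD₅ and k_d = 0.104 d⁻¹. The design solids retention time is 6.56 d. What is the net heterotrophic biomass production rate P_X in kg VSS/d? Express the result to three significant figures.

P_X ≈ 292 kg VSS/d

Correct the yield for decay: Y_obs = Y/(1 + k_d θ_c) = 0.671 / (1 + 0.104 × 6.56) = 0.671 / 1.682 = 0.3989.
Mass of BOD₅ removed per day: Q(S₀ − S) = 664 × 1102 g/m³ = 732.0 kg/d.
So the net sludge growth is P_X = 0.3989 × 732.0 = 292.0 kg VSS/d.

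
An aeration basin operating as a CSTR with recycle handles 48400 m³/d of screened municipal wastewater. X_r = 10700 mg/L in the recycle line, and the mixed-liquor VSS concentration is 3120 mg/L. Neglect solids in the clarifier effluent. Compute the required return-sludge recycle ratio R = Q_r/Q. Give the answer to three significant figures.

R ≈ 0.412

Mass balance around the secondary clarifier (neglecting effluent solids): R = X / (X_r − X) = 3120 / (10700 − 3120) = 0.4116.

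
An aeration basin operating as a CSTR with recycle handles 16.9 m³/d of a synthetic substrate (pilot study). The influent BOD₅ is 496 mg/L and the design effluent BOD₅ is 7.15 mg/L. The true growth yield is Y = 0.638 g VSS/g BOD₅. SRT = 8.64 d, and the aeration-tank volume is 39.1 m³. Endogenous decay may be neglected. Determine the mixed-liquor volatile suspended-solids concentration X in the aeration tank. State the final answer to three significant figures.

Without decay, X = Y Q (S₀−S) θ_c / V = 0.638 × 16.9 × (496 − 7.15) × 8.64 / 39.1 = 1165 mg/L.

X ≈ 1160 mg/L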